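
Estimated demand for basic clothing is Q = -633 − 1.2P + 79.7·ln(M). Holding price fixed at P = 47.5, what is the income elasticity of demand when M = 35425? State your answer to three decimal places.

0.550

At P = 47.5, M = 35425: Q = 144.871.
Holding P constant, ∂Q/∂M = 79.7/M = 0.00224982.
η_M = (∂Q/∂M)·(M/Q) = 0.00224982 × (35425/144.871) = 0.550.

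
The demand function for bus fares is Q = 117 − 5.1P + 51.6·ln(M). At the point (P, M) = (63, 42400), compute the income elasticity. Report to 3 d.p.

0.149

At P = 63, M = 42400: Q = 345.493.
Holding P constant, ∂Q/∂M = 51.6/M = 0.00121698.
η_M = (∂Q/∂M)·(M/Q) = 0.00121698 × (42400/345.493) = 0.149.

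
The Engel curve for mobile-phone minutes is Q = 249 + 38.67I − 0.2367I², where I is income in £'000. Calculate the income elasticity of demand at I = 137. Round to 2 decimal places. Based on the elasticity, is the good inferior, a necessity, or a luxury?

At I = 137: Q = 1104.1677.
dQ/dI = 38.67 − 0.4734I = -26.18580.
η = (dQ/dI)·(I/Q) = -26.18580 × (137/1104.1677) = -3.25.
η < 0 ⇒ inferior good.

-3.25 (inferior good)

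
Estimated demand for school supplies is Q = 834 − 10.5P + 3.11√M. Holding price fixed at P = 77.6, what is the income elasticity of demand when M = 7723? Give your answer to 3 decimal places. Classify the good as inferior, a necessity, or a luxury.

0.467 (necessity)

At P = 77.6, M = 7723: Q = 292.509.
Holding P constant, ∂Q/∂M = 3.11/(2√M) = 0.0176945.
η_M = (∂Q/∂M)·(M/Q) = 0.0176945 × (7723/292.509) = 0.467.
Since 0 < η < 1, this is a necessity.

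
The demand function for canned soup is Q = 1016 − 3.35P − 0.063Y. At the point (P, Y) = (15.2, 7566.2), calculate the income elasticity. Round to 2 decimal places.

-0.98

At P = 15.2, Y = 7566.2: Q = 488.409.
Holding P constant, ∂Q/∂Y = −0.063.
η_Y = (∂Q/∂Y)·(Y/Q) = -0.063 × (7566.2/488.409) = -0.98.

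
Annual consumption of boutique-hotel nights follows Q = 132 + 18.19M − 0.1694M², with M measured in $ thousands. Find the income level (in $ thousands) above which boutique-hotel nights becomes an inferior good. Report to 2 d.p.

53.69

dQ/dM = 18.19 − 0.3388M.
The good is inferior where dQ/dM < 0. Setting dQ/dM = 0 gives M = 18.19 / 0.3388 = 53.69.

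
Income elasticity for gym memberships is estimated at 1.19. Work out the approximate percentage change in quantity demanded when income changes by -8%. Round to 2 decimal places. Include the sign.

%ΔQ ≈ η × %ΔI = 1.19 × (-8%) = -9.52%.

-9.52%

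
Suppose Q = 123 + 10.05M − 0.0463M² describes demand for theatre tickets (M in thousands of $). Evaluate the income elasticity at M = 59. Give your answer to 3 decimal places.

0.488

At M = 59: Q = 554.7797.
dQ/dM = 10.05 − 0.0926M = 4.58660.
η = (dQ/dM)·(M/Q) = 4.58660 × (59/554.7797) = 0.488.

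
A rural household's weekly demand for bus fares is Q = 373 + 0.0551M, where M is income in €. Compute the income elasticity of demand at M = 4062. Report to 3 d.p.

At M = 4062: Q = 596.816.
dQ/dM = 0.0551.
η = (dQ/dM)·(M/Q) = 0.0551 × (4062/596.816) = 0.375.

0.375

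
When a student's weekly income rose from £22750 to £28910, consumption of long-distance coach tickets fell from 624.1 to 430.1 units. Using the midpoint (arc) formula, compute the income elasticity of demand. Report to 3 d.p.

-1.543

ΔQ = 430.1 − 624.1 = -194; midpoint Q̄ = (624.1 + 430.1)/2 = 527.1.
ΔI = 28910 − 22750 = 6160; midpoint Ī = (22750 + 28910)/2 = 25830.
η = (ΔQ/Q̄) ÷ (ΔI/Ī) = (-194/527.1) ÷ (6160/25830) = -1.543.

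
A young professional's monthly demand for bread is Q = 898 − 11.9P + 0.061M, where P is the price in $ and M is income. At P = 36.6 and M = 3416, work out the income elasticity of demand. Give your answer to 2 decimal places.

At P = 36.6, M = 3416: Q = 670.836.
Holding P constant, ∂Q/∂M = 0.061.
η_M = (∂Q/∂M)·(M/Q) = 0.061 × (3416/670.836) = 0.31.

0.31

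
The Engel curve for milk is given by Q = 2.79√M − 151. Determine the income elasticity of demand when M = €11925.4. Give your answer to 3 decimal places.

0.991

At M = 11925.4: Q = 153.678.
dQ/dM = 2.79/(2√M) = 0.0127743 at this income.
η = (dQ/dM)·(M/Q) = 0.0127743 × (11925.4/153.678) = 0.991.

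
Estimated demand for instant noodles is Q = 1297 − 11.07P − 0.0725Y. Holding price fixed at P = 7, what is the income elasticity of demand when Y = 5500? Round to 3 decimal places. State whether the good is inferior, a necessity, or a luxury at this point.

-0.486 (inferior good)

At P = 7, Y = 5500: Q = 820.760.
Holding P constant, ∂Q/∂Y = −0.0725.
η_Y = (∂Q/∂Y)·(Y/Q) = -0.0725 × (5500/820.760) = -0.486.
Since η < 0, this is an inferior good.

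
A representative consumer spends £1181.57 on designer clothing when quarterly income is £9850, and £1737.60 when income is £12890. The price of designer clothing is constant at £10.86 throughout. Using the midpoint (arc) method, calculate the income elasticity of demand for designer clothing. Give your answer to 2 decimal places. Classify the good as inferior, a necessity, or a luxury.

1.42 (luxury)

With a constant price, Q₁ = 1181.57/10.86 = 108.800 and Q₂ = 1737.60/10.86 = 160.000 (equivalently, work directly with expenditure since P cancels).
Midpoint %ΔQ = (1737.60 − 1181.57)/1459.59 = 0.38095; midpoint %ΔI = (12890 − 9850)/11370 = 0.26737.
η = 0.38095 / 0.26737 = 1.42.
η > 1 ⇒ luxury.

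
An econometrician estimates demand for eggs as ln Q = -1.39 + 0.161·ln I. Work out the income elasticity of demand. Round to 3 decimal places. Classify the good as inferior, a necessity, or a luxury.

0.161 (necessity)

In a log-linear demand, the coefficient on ln I is the income elasticity.
So η = 0.161.
0 < η < 1 ⇒ necessity.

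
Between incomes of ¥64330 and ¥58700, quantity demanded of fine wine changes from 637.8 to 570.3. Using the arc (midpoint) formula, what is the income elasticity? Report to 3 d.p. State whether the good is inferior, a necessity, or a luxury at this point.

ΔQ = 570.3 − 637.8 = -67.5; midpoint Q̄ = (637.8 + 570.3)/2 = 604.05.
ΔI = 58700 − 64330 = -5630; midpoint Ī = (64330 + 58700)/2 = 61515.
η = (ΔQ/Q̄) ÷ (ΔI/Ī) = (-67.5/604.05) ÷ (-5630/61515) = 1.221.
η > 1 ⇒ luxury.

1.221 (luxury)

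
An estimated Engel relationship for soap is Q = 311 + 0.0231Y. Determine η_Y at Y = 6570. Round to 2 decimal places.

0.33

At Y = 6570: Q = 462.767.
dQ/dY = 0.0231.
η = (dQ/dY)·(Y/Q) = 0.0231 × (6570/462.767) = 0.33.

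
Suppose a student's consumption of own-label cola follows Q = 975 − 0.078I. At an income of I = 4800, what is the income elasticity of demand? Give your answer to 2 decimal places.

At I = 4800: Q = 600.600.
dQ/dI = −0.078.
η = (dQ/dI)·(I/Q) = -0.078 × (4800/600.600) = -0.62.

-0.62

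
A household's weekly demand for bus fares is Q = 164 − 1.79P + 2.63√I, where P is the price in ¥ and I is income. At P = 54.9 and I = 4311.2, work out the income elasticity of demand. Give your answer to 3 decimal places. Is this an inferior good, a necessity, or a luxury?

0.362 (necessity)

At P = 54.9, I = 4311.2: Q = 238.414.
Holding P constant, ∂Q/∂I = 2.63/(2√I) = 0.0200275.
η_I = (∂Q/∂I)·(I/Q) = 0.0200275 × (4311.2/238.414) = 0.362.
Since 0 < η < 1, this is a necessity.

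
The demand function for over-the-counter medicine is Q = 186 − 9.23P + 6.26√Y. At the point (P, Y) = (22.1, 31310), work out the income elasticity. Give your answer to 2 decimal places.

At P = 22.1, Y = 31310: Q = 1089.701.
Holding P constant, ∂Q/∂Y = 6.26/(2√Y) = 0.017689.
η_Y = (∂Q/∂Y)·(Y/Q) = 0.017689 × (31310/1089.701) = 0.51.

0.51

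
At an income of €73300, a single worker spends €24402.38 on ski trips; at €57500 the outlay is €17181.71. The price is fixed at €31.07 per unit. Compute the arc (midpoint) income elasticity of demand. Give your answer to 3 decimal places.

With a constant price, Q₁ = 24402.38/31.07 = 785.400 and Q₂ = 17181.71/31.07 = 553.000 (equivalently, work directly with expenditure since P cancels).
Midpoint %ΔQ = (17181.71 − 24402.38)/20792.04 = -0.34728; midpoint %ΔI = (57500 − 73300)/65400 = -0.24159.
η = -0.34728 / -0.24159 = 1.437.

1.437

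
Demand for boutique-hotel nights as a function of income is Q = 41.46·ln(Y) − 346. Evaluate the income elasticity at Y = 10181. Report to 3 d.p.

1.133

At Y = 10181: Q = 36.604.
dQ/dY = 41.46/Y = 0.00407229 at this income.
η = (dQ/dY)·(Y/Q) = 0.00407229 × (10181/36.604) = 1.133.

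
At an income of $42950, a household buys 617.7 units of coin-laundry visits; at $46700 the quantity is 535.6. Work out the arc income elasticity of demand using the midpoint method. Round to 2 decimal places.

-1.70

ΔQ = 535.6 − 617.7 = -82.1; midpoint Q̄ = (617.7 + 535.6)/2 = 576.65.
ΔI = 46700 − 42950 = 3750; midpoint Ī = (42950 + 46700)/2 = 44825.
η = (ΔQ/Q̄) ÷ (ΔI/Ī) = (-82.1/576.65) ÷ (3750/44825) = -1.70.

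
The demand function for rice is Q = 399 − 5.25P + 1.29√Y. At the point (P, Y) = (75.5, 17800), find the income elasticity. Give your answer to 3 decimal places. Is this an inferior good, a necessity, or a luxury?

0.492 (necessity)

At P = 75.5, Y = 17800: Q = 174.732.
Holding P constant, ∂Q/∂Y = 1.29/(2√Y) = 0.00483448.
η_Y = (∂Q/∂Y)·(Y/Q) = 0.00483448 × (17800/174.732) = 0.492.
Since 0 < η < 1, this is a necessity.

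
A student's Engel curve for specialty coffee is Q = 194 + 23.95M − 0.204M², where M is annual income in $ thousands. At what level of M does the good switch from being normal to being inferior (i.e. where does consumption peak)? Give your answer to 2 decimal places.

dQ/dM = 23.95 − 0.408M.
The good is inferior where dQ/dM < 0. Setting dQ/dM = 0 gives M = 23.95 / 0.408 = 58.70.

58.70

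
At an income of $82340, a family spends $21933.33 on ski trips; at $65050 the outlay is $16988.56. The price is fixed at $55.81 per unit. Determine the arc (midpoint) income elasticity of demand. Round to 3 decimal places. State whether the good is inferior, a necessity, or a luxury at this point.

1.083 (luxury)

With a constant price, Q₁ = 21933.33/55.81 = 393.000 and Q₂ = 16988.56/55.81 = 304.400 (equivalently, work directly with expenditure since P cancels).
Midpoint %ΔQ = (16988.56 − 21933.33)/19460.95 = -0.25409; midpoint %ΔI = (65050 − 82340)/73695 = -0.23462.
η = -0.25409 / -0.23462 = 1.083.
η > 1 ⇒ luxury.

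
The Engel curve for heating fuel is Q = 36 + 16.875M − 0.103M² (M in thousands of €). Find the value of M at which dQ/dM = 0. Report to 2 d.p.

dQ/dM = 16.875 − 0.206M.
The good is inferior where dQ/dM < 0. Setting dQ/dM = 0 gives M = 16.875 / 0.206 = 81.92.

81.92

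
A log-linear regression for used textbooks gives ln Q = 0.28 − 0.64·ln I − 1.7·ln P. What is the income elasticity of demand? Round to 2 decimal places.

In a log-linear demand, the coefficient on ln I is the income elasticity.
So η = -0.64.

-0.64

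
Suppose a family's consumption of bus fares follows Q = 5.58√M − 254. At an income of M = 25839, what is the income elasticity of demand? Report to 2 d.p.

At M = 25839: Q = 642.958.
dQ/dM = 5.58/(2√M) = 0.0173567 at this income.
η = (dQ/dM)·(M/Q) = 0.0173567 × (25839/642.958) = 0.70.

0.70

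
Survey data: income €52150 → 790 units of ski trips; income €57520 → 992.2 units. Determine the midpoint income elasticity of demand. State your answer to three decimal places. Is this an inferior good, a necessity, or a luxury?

2.317 (luxury)

ΔQ = 992.2 − 790 = 202.2; midpoint Q̄ = (790 + 992.2)/2 = 891.1.
ΔI = 57520 − 52150 = 5370; midpoint Ī = (52150 + 57520)/2 = 54835.
η = (ΔQ/Q̄) ÷ (ΔI/Ī) = (202.2/891.1) ÷ (5370/54835) = 2.317.
η > 1 ⇒ luxury.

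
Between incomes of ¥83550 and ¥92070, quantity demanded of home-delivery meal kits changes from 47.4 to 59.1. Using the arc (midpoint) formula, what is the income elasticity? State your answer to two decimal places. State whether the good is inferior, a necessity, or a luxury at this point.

2.26 (luxury)

ΔQ = 59.1 − 47.4 = 11.7; midpoint Q̄ = (47.4 + 59.1)/2 = 53.25.
ΔI = 92070 − 83550 = 8520; midpoint Ī = (83550 + 92070)/2 = 87810.
η = (ΔQ/Q̄) ÷ (ΔI/Ī) = (11.7/53.25) ÷ (8520/87810) = 2.26.
η > 1 ⇒ luxury.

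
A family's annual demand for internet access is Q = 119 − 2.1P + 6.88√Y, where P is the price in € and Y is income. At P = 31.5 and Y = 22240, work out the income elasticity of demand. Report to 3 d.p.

0.476

At P = 31.5, Y = 22240: Q = 1078.870.
Holding P constant, ∂Q/∂Y = 6.88/(2√Y) = 0.023067.
η_Y = (∂Q/∂Y)·(Y/Q) = 0.023067 × (22240/1078.870) = 0.476.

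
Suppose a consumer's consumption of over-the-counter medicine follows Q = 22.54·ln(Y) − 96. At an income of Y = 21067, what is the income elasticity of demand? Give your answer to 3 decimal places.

0.176

At Y = 21067: Q = 128.396.
dQ/dY = 22.54/Y = 0.00106992 at this income.
η = (dQ/dY)·(Y/Q) = 0.00106992 × (21067/128.396) = 0.176.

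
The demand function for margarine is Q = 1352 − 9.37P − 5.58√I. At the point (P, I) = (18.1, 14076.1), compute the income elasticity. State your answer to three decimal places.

-0.636

At P = 18.1, I = 14076.1: Q = 520.377.
Holding P constant, ∂Q/∂I = -5.58/(2√I) = -0.023516.
η_I = (∂Q/∂I)·(I/Q) = -0.023516 × (14076.1/520.377) = -0.636.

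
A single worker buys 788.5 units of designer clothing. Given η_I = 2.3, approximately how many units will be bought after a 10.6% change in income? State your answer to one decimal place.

980.7

%ΔQ ≈ η × %ΔI = 2.3 × 10.6% = 24.38%.
New Q ≈ 788.5 × (1 + 0.2438) = 980.7.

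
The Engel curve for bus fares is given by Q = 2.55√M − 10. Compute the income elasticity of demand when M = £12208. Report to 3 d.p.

0.518

At M = 12208: Q = 271.749.
dQ/dM = 2.55/(2√M) = 0.0115395 at this income.
η = (dQ/dM)·(M/Q) = 0.0115395 × (12208/271.749) = 0.518.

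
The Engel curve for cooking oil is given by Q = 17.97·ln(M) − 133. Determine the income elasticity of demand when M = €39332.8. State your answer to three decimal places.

At M = 39332.8: Q = 57.119.
dQ/dM = 17.97/M = 0.000456871 at this income.
η = (dQ/dM)·(M/Q) = 0.000456871 × (39332.8/57.119) = 0.315.

0.315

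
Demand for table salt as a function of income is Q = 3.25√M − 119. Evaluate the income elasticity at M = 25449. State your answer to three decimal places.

0.649

At M = 25449: Q = 399.464.
dQ/dM = 3.25/(2√M) = 0.0101863 at this income.
η = (dQ/dM)·(M/Q) = 0.0101863 × (25449/399.464) = 0.649.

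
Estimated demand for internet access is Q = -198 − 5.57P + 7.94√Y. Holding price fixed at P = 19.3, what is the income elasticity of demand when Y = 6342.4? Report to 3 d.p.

0.967

At P = 19.3, Y = 6342.4: Q = 326.834.
Holding P constant, ∂Q/∂Y = 7.94/(2√Y) = 0.0498498.
η_Y = (∂Q/∂Y)·(Y/Q) = 0.0498498 × (6342.4/326.834) = 0.967.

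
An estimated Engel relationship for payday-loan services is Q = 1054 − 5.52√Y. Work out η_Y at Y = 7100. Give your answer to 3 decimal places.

-0.395

At Y = 7100: Q = 588.877.
dQ/dY = -5.52/(2√Y) = -0.0327552 at this income.
η = (dQ/dY)·(Y/Q) = -0.0327552 × (7100/588.877) = -0.395.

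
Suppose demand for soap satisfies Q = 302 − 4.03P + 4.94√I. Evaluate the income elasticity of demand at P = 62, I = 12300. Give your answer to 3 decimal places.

0.457

At P = 62, I = 12300: Q = 600.013.
Holding P constant, ∂Q/∂I = 4.94/(2√I) = 0.0222712.
η_I = (∂Q/∂I)·(I/Q) = 0.0222712 × (12300/600.013) = 0.457.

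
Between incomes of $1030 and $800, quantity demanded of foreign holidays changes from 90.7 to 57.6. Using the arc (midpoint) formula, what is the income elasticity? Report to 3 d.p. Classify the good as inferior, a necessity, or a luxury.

1.776 (luxury)

ΔQ = 57.6 − 90.7 = -33.1; midpoint Q̄ = (90.7 + 57.6)/2 = 74.15.
ΔI = 800 − 1030 = -230; midpoint Ī = (1030 + 800)/2 = 915.
η = (ΔQ/Q̄) ÷ (ΔI/Ī) = (-33.1/74.15) ÷ (-230/915) = 1.776.
η > 1 ⇒ luxury.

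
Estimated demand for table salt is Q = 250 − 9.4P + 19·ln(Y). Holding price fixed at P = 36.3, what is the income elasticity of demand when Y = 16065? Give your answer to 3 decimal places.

At P = 36.3, Y = 16065: Q = 92.784.
Holding P constant, ∂Q/∂Y = 19/Y = 0.0011827.
η_Y = (∂Q/∂Y)·(Y/Q) = 0.0011827 × (16065/92.784) = 0.205.

0.205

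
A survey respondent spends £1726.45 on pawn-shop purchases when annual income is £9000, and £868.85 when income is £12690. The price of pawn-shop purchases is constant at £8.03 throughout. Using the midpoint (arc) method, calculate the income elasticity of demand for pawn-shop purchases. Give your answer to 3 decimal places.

With a constant price, Q₁ = 1726.45/8.03 = 215.000 and Q₂ = 868.85/8.03 = 108.200 (equivalently, work directly with expenditure since P cancels).
Midpoint %ΔQ = (868.85 − 1726.45)/1297.65 = -0.66089; midpoint %ΔI = (12690 − 9000)/10845 = 0.34025.
η = -0.66089 / 0.34025 = -1.942.

-1.942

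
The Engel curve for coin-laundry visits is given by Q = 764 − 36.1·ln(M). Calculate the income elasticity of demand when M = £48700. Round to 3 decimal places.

At M = 48700: Q = 374.357.
dQ/dM = -36.1/M = -0.000741273 at this income.
η = (dQ/dM)·(M/Q) = -0.000741273 × (48700/374.357) = -0.096.

-0.096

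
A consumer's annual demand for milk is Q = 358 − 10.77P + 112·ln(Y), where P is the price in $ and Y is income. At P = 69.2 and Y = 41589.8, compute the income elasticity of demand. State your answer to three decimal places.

At P = 69.2, Y = 41589.8: Q = 803.904.
Holding P constant, ∂Q/∂Y = 112/Y = 0.00269297.
η_Y = (∂Q/∂Y)·(Y/Q) = 0.00269297 × (41589.8/803.904) = 0.139.

0.139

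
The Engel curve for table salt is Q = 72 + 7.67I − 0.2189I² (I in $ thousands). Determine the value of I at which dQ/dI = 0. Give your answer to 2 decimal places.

dQ/dI = 7.67 − 0.4378I.
The good is inferior where dQ/dI < 0. Setting dQ/dI = 0 gives I = 7.67 / 0.4378 = 17.52.

17.52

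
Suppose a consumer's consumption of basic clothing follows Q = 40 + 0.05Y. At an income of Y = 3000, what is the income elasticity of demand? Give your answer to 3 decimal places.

At Y = 3000: Q = 190.000.
dQ/dY = 0.05.
η = (dQ/dY)·(Y/Q) = 0.05 × (3000/190.000) = 0.789.

0.789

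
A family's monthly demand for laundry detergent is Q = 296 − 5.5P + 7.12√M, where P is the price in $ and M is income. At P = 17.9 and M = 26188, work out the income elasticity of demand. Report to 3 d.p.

At P = 17.9, M = 26188: Q = 1349.759.
Holding P constant, ∂Q/∂M = 7.12/(2√M) = 0.0219988.
η_M = (∂Q/∂M)·(M/Q) = 0.0219988 × (26188/1349.759) = 0.427.

0.427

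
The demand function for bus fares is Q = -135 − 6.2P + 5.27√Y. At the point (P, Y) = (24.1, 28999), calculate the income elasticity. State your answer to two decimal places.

0.73

At P = 24.1, Y = 28999: Q = 613.013.
Holding P constant, ∂Q/∂Y = 5.27/(2√Y) = 0.0154735.
η_Y = (∂Q/∂Y)·(Y/Q) = 0.0154735 × (28999/613.013) = 0.73.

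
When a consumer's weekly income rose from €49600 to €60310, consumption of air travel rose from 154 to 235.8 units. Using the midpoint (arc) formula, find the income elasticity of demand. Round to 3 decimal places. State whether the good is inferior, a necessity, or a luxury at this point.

2.154 (luxury)

ΔQ = 235.8 − 154 = 81.8; midpoint Q̄ = (154 + 235.8)/2 = 194.9.
ΔI = 60310 − 49600 = 10710; midpoint Ī = (49600 + 60310)/2 = 54955.
η = (ΔQ/Q̄) ÷ (ΔI/Ī) = (81.8/194.9) ÷ (10710/54955) = 2.154.
η > 1 ⇒ luxury.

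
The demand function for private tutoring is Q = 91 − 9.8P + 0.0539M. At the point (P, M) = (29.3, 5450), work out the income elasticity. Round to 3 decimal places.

3.009

At P = 29.3, M = 5450: Q = 97.615.
Holding P constant, ∂Q/∂M = 0.0539.
η_M = (∂Q/∂M)·(M/Q) = 0.0539 × (5450/97.615) = 3.009.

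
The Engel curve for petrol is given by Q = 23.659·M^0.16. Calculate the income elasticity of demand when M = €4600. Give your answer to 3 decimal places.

For Q = A·M^β the income elasticity is constant and equal to β.
Here β = 0.16, so η = 0.160.

0.160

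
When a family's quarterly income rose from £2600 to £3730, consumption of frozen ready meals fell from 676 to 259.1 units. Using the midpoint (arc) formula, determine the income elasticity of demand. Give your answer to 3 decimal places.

ΔQ = 259.1 − 676 = -416.9; midpoint Q̄ = (676 + 259.1)/2 = 467.55.
ΔI = 3730 − 2600 = 1130; midpoint Ī = (2600 + 3730)/2 = 3165.
η = (ΔQ/Q̄) ÷ (ΔI/Ī) = (-416.9/467.55) ÷ (1130/3165) = -2.497.

-2.497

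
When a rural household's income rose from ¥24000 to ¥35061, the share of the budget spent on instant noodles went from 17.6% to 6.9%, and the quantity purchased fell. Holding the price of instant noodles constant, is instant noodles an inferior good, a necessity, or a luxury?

inferior good

Quantity demanded falls as income rises, so η < 0.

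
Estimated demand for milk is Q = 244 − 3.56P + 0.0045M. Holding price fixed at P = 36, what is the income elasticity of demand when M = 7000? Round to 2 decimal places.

At P = 36, M = 7000: Q = 147.340.
Holding P constant, ∂Q/∂M = 0.0045.
η_M = (∂Q/∂M)·(M/Q) = 0.0045 × (7000/147.340) = 0.21.

0.21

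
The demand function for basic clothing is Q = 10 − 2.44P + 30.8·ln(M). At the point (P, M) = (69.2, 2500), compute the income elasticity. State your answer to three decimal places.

At P = 69.2, M = 2500: Q = 82.133.
Holding P constant, ∂Q/∂M = 30.8/M = 0.01232.
η_M = (∂Q/∂M)·(M/Q) = 0.01232 × (2500/82.133) = 0.375.

0.375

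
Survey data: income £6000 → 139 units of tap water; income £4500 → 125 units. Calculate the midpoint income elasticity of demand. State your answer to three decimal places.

ΔQ = 125 − 139 = -14; midpoint Q̄ = (139 + 125)/2 = 132.
ΔI = 4500 − 6000 = -1500; midpoint Ī = (6000 + 4500)/2 = 5250.
η = (ΔQ/Q̄) ÷ (ΔI/Ī) = (-14/132) ÷ (-1500/5250) = 0.371.

0.371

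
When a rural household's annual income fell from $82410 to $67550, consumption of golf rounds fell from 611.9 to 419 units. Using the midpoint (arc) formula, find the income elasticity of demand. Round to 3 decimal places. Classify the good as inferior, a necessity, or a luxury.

ΔQ = 419 − 611.9 = -192.9; midpoint Q̄ = (611.9 + 419)/2 = 515.45.
ΔI = 67550 − 82410 = -14860; midpoint Ī = (82410 + 67550)/2 = 74980.
η = (ΔQ/Q̄) ÷ (ΔI/Ī) = (-192.9/515.45) ÷ (-14860/74980) = 1.888.
η > 1 ⇒ luxury.

1.888 (luxury)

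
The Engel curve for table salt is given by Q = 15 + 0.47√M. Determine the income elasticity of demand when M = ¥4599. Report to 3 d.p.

0.340

At M = 4599: Q = 46.873.
dQ/dM = 0.47/(2√M) = 0.00346526 at this income.
η = (dQ/dM)·(M/Q) = 0.00346526 × (4599/46.873) = 0.340.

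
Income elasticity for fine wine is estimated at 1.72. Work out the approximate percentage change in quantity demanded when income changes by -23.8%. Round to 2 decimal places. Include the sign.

-40.94%

%ΔQ ≈ η × %ΔI = 1.72 × (-23.8%) = -40.94%.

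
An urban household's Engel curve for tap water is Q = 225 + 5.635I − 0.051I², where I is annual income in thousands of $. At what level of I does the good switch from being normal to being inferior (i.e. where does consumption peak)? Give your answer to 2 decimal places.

55.25

dQ/dI = 5.635 − 0.102I.
The good is inferior where dQ/dI < 0. Setting dQ/dI = 0 gives I = 5.635 / 0.102 = 55.25.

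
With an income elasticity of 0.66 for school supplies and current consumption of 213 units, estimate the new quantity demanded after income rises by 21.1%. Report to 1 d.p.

242.7

%ΔQ ≈ η × %ΔI = 0.66 × 21.1% = 13.926%.
New Q ≈ 213 × (1 + 0.13926) = 242.7.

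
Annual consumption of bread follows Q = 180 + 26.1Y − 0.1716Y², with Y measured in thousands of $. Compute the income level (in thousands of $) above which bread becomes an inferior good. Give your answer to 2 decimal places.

76.05

dQ/dY = 26.1 − 0.3432Y.
The good is inferior where dQ/dY < 0. Setting dQ/dY = 0 gives Y = 26.1 / 0.3432 = 76.05.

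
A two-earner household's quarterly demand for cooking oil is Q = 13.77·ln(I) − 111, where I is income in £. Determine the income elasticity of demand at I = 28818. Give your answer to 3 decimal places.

At I = 28818: Q = 30.401.
dQ/dI = 13.77/I = 0.000477826 at this income.
η = (dQ/dI)·(I/Q) = 0.000477826 × (28818/30.401) = 0.453.

0.453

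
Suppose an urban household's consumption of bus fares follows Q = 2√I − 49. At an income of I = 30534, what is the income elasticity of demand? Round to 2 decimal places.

At I = 30534: Q = 300.480.
dQ/dI = 2/(2√I) = 0.00572279 at this income.
η = (dQ/dI)·(I/Q) = 0.00572279 × (30534/300.480) = 0.58.

0.58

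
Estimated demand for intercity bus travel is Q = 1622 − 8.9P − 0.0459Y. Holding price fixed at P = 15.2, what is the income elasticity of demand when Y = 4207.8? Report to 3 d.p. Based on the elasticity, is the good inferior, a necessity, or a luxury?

At P = 15.2, Y = 4207.8: Q = 1293.582.
Holding P constant, ∂Q/∂Y = −0.0459.
η_Y = (∂Q/∂Y)·(Y/Q) = -0.0459 × (4207.8/1293.582) = -0.149.
Since η < 0, this is an inferior good.

-0.149 (inferior good)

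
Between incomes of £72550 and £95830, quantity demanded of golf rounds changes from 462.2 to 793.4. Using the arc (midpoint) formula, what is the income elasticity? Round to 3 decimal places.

1.908

ΔQ = 793.4 − 462.2 = 331.2; midpoint Q̄ = (462.2 + 793.4)/2 = 627.8.
ΔI = 95830 − 72550 = 23280; midpoint Ī = (72550 + 95830)/2 = 84190.
η = (ΔQ/Q̄) ÷ (ΔI/Ī) = (331.2/627.8) ÷ (23280/84190) = 1.908.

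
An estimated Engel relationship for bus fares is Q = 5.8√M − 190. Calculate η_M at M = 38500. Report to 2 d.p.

At M = 38500: Q = 948.042.
dQ/dM = 5.8/(2√M) = 0.0147798 at this income.
η = (dQ/dM)·(M/Q) = 0.0147798 × (38500/948.042) = 0.60.

0.60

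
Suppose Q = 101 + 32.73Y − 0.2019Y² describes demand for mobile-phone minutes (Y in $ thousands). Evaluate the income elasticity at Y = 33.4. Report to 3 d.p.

0.663

At Y = 33.4: Q = 968.9504.
dQ/dY = 32.73 − 0.4038Y = 19.24308.
η = (dQ/dY)·(Y/Q) = 19.24308 × (33.4/968.9504) = 0.663.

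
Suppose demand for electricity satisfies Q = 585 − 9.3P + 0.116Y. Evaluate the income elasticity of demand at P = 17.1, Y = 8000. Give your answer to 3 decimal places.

At P = 17.1, Y = 8000: Q = 1353.970.
Holding P constant, ∂Q/∂Y = 0.116.
η_Y = (∂Q/∂Y)·(Y/Q) = 0.116 × (8000/1353.970) = 0.685.

0.685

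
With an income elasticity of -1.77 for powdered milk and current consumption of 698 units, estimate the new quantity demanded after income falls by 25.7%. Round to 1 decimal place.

%ΔQ ≈ η × %ΔI = -1.77 × (-25.7%) = 45.489%.
New Q ≈ 698 × (1 + 0.45489) = 1015.5.

1015.5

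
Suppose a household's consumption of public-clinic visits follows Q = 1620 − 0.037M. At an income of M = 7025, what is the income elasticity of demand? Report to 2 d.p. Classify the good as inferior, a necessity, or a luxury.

At M = 7025: Q = 1360.075.
dQ/dM = −0.037.
η = (dQ/dM)·(M/Q) = -0.037 × (7025/1360.075) = -0.19.
Since η < 0, the good is an inferior good.

-0.19 (inferior good)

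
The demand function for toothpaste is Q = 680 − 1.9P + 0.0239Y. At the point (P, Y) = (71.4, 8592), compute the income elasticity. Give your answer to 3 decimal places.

0.274

At P = 71.4, Y = 8592: Q = 749.689.
Holding P constant, ∂Q/∂Y = 0.0239.
η_Y = (∂Q/∂Y)·(Y/Q) = 0.0239 × (8592/749.689) = 0.274.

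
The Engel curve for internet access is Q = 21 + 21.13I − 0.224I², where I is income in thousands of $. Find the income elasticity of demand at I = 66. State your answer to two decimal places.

At I = 66: Q = 439.8360.
dQ/dI = 21.13 − 0.448I = -8.43800.
η = (dQ/dI)·(I/Q) = -8.43800 × (66/439.8360) = -1.27.

-1.27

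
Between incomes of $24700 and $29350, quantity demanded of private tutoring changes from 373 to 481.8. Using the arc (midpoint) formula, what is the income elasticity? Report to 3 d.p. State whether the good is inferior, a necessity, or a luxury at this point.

ΔQ = 481.8 − 373 = 108.8; midpoint Q̄ = (373 + 481.8)/2 = 427.4.
ΔI = 29350 − 24700 = 4650; midpoint Ī = (24700 + 29350)/2 = 27025.
η = (ΔQ/Q̄) ÷ (ΔI/Ī) = (108.8/427.4) ÷ (4650/27025) = 1.479.
η > 1 ⇒ luxury.

1.479 (luxury)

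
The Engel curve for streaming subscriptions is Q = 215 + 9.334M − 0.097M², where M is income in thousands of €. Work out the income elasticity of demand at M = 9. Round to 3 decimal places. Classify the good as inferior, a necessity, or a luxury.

0.235 (necessity)

At M = 9: Q = 291.1490.
dQ/dM = 9.334 − 0.194M = 7.58800.
η = (dQ/dM)·(M/Q) = 7.58800 × (9/291.1490) = 0.235.
0 < η < 1 ⇒ necessity.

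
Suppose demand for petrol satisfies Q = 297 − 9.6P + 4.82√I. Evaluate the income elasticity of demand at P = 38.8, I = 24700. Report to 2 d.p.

0.56

At P = 38.8, I = 24700: Q = 682.042.
Holding P constant, ∂Q/∂I = 4.82/(2√I) = 0.0153345.
η_I = (∂Q/∂I)·(I/Q) = 0.0153345 × (24700/682.042) = 0.56.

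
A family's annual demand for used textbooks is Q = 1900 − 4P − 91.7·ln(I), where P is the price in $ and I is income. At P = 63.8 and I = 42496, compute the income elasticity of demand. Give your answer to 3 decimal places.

At P = 63.8, I = 42496: Q = 667.538.
Holding P constant, ∂Q/∂I = -91.7/I = -0.00215785.
η_I = (∂Q/∂I)·(I/Q) = -0.00215785 × (42496/667.538) = -0.137.

-0.137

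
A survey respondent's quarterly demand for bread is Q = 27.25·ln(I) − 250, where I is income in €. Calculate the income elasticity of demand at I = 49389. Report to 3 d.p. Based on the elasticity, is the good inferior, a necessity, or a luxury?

At I = 49389: Q = 44.504.
dQ/dI = 27.25/I = 0.000551742 at this income.
η = (dQ/dI)·(I/Q) = 0.000551742 × (49389/44.504) = 0.612.
Since 0 < η < 1, the good is a necessity.

0.612 (necessity)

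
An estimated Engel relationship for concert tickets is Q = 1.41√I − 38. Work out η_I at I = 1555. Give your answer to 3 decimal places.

1.579

At I = 1555: Q = 17.601.
dQ/dI = 1.41/(2√I) = 0.0178782 at this income.
η = (dQ/dI)·(I/Q) = 0.0178782 × (1555/17.601) = 1.579.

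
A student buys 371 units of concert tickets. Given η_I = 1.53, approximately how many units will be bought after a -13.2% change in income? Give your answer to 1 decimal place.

%ΔQ ≈ η × %ΔI = 1.53 × (-13.2%) = -20.196%.
New Q ≈ 371 × (1 − 0.20196) = 296.1.

296.1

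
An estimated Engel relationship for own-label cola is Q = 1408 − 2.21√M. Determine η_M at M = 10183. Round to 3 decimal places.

-0.094

At M = 10183: Q = 1184.987.
dQ/dM = -2.21/(2√M) = -0.0109503 at this income.
η = (dQ/dM)·(M/Q) = -0.0109503 × (10183/1184.987) = -0.094.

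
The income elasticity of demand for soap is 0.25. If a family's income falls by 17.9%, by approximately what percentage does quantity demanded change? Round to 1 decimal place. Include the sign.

-4.5%

%ΔQ ≈ η × %ΔI = 0.25 × (-17.9%) = -4.5%.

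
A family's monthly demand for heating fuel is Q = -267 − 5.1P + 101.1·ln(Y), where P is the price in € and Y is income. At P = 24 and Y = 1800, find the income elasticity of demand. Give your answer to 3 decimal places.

0.274

At P = 24, Y = 1800: Q = 368.399.
Holding P constant, ∂Q/∂Y = 101.1/Y = 0.0561667.
η_Y = (∂Q/∂Y)·(Y/Q) = 0.0561667 × (1800/368.399) = 0.274.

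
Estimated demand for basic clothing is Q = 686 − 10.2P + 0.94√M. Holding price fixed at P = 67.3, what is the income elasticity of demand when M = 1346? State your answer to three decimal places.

At P = 67.3, M = 1346: Q = 34.027.
Holding P constant, ∂Q/∂M = 0.94/(2√M) = 0.0128108.
η_M = (∂Q/∂M)·(M/Q) = 0.0128108 × (1346/34.027) = 0.507.

0.507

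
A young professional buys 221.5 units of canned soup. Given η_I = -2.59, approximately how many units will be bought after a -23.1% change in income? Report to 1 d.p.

354.0

%ΔQ ≈ η × %ΔI = -2.59 × (-23.1%) = 59.829%.
New Q ≈ 221.5 × (1 + 0.59829) = 354.0.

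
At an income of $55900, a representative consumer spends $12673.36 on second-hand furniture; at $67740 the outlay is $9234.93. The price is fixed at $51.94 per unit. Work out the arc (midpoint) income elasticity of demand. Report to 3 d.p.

-1.639

With a constant price, Q₁ = 12673.36/51.94 = 244.000 and Q₂ = 9234.93/51.94 = 177.800 (equivalently, work directly with expenditure since P cancels).
Midpoint %ΔQ = (9234.93 − 12673.36)/10954.15 = -0.31389; midpoint %ΔI = (67740 − 55900)/61820 = 0.19152.
η = -0.31389 / 0.19152 = -1.639.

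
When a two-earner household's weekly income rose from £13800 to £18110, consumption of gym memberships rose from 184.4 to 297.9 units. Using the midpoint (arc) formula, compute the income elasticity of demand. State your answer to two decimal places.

ΔQ = 297.9 − 184.4 = 113.5; midpoint Q̄ = (184.4 + 297.9)/2 = 241.15.
ΔI = 18110 − 13800 = 4310; midpoint Ī = (13800 + 18110)/2 = 15955.
η = (ΔQ/Q̄) ÷ (ΔI/Ī) = (113.5/241.15) ÷ (4310/15955) = 1.74.

1.74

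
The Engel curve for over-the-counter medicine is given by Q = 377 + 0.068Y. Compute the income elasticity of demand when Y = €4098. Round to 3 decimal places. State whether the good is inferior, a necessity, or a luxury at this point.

At Y = 4098: Q = 655.664.
dQ/dY = 0.068.
η = (dQ/dY)·(Y/Q) = 0.068 × (4098/655.664) = 0.425.
Since 0 < η < 1, the good is a necessity.

0.425 (necessity)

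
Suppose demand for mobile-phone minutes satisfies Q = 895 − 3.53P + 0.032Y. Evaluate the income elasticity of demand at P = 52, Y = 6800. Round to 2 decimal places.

0.23

At P = 52, Y = 6800: Q = 929.040.
Holding P constant, ∂Q/∂Y = 0.032.
η_Y = (∂Q/∂Y)·(Y/Q) = 0.032 × (6800/929.040) = 0.23.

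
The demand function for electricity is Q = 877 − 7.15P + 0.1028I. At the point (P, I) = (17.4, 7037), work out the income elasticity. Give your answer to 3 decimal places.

0.490

At P = 17.4, I = 7037: Q = 1475.994.
Holding P constant, ∂Q/∂I = 0.1028.
η_I = (∂Q/∂I)·(I/Q) = 0.1028 × (7037/1475.994) = 0.490.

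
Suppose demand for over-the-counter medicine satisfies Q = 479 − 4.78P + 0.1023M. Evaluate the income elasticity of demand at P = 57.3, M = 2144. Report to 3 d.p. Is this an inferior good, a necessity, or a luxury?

0.517 (necessity)

At P = 57.3, M = 2144: Q = 424.437.
Holding P constant, ∂Q/∂M = 0.1023.
η_M = (∂Q/∂M)·(M/Q) = 0.1023 × (2144/424.437) = 0.517.
Since 0 < η < 1, this is a necessity.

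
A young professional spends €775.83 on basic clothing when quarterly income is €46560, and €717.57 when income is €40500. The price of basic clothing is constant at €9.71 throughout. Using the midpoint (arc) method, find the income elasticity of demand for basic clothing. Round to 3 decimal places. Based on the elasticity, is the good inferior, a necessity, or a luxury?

0.560 (necessity)

With a constant price, Q₁ = 775.83/9.71 = 79.900 and Q₂ = 717.57/9.71 = 73.900 (equivalently, work directly with expenditure since P cancels).
Midpoint %ΔQ = (717.57 − 775.83)/746.70 = -0.07802; midpoint %ΔI = (40500 − 46560)/43530 = -0.13921.
η = -0.07802 / -0.13921 = 0.560.
0 < η < 1 ⇒ necessity.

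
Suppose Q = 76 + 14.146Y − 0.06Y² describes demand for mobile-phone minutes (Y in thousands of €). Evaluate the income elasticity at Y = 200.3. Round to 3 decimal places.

At Y = 200.3: Q = 502.2384.
dQ/dY = 14.146 − 0.12Y = -9.89000.
η = (dQ/dY)·(Y/Q) = -9.89000 × (200.3/502.2384) = -3.944.

-3.944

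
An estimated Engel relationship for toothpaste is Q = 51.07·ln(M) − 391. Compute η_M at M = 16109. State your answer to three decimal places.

0.492

At M = 16109: Q = 103.722.
dQ/dM = 51.07/M = 0.00317028 at this income.
η = (dQ/dM)·(M/Q) = 0.00317028 × (16109/103.722) = 0.492.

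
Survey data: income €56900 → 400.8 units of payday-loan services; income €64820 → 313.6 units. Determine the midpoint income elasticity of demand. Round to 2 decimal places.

-1.88

ΔQ = 313.6 − 400.8 = -87.2; midpoint Q̄ = (400.8 + 313.6)/2 = 357.2.
ΔI = 64820 − 56900 = 7920; midpoint Ī = (56900 + 64820)/2 = 60860.
η = (ΔQ/Q̄) ÷ (ΔI/Ī) = (-87.2/357.2) ÷ (7920/60860) = -1.88.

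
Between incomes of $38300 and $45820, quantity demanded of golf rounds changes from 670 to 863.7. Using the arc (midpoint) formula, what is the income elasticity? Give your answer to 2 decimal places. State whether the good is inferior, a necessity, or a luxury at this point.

1.41 (luxury)

ΔQ = 863.7 − 670 = 193.7; midpoint Q̄ = (670 + 863.7)/2 = 766.85.
ΔI = 45820 − 38300 = 7520; midpoint Ī = (38300 + 45820)/2 = 42060.
η = (ΔQ/Q̄) ÷ (ΔI/Ī) = (193.7/766.85) ÷ (7520/42060) = 1.41.
η > 1 ⇒ luxury.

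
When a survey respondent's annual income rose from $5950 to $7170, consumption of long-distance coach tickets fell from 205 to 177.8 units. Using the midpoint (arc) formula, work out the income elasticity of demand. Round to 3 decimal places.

-0.764

ΔQ = 177.8 − 205 = -27.2; midpoint Q̄ = (205 + 177.8)/2 = 191.4.
ΔI = 7170 − 5950 = 1220; midpoint Ī = (5950 + 7170)/2 = 6560.
η = (ΔQ/Q̄) ÷ (ΔI/Ī) = (-27.2/191.4) ÷ (1220/6560) = -0.764.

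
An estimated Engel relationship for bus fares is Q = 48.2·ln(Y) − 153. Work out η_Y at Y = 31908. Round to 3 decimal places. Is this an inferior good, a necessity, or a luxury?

At Y = 31908: Q = 346.864.
dQ/dY = 48.2/Y = 0.00151059 at this income.
η = (dQ/dY)·(Y/Q) = 0.00151059 × (31908/346.864) = 0.139.
Since 0 < η < 1, the good is a necessity.

0.139 (necessity)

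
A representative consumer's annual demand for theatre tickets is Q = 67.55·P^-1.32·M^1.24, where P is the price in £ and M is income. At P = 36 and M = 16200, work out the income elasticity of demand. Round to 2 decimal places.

For a multiplicative demand Q = A·P^α·M^β, the income elasticity is β everywhere.
Here β = 1.24, so η = 1.24.

1.24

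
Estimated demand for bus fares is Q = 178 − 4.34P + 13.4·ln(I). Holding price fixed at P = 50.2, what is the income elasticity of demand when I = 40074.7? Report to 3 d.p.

0.131

At P = 50.2, I = 40074.7: Q = 102.152.
Holding P constant, ∂Q/∂I = 13.4/I = 0.000334376.
η_I = (∂Q/∂I)·(I/Q) = 0.000334376 × (40074.7/102.152) = 0.131.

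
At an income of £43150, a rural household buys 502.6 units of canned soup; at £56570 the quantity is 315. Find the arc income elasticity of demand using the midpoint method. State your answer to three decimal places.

-1.705

ΔQ = 315 − 502.6 = -187.6; midpoint Q̄ = (502.6 + 315)/2 = 408.8.
ΔI = 56570 − 43150 = 13420; midpoint Ī = (43150 + 56570)/2 = 49860.
η = (ΔQ/Q̄) ÷ (ΔI/Ī) = (-187.6/408.8) ÷ (13420/49860) = -1.705.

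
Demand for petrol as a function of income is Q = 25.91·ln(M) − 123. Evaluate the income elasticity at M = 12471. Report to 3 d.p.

0.213

At M = 12471: Q = 121.361.
dQ/dM = 25.91/M = 0.00207762 at this income.
η = (dQ/dM)·(M/Q) = 0.00207762 × (12471/121.361) = 0.213.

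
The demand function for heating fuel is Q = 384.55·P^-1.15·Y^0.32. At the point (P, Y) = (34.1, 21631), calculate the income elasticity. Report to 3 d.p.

For a multiplicative demand Q = A·P^α·Y^β, the income elasticity is β everywhere.
Here β = 0.32, so η = 0.320.

0.320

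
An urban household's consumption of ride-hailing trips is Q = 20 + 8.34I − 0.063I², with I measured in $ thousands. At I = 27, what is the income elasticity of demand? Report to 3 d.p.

0.669

At I = 27: Q = 199.2530.
dQ/dI = 8.34 − 0.126I = 4.93800.
η = (dQ/dI)·(I/Q) = 4.93800 × (27/199.2530) = 0.669.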